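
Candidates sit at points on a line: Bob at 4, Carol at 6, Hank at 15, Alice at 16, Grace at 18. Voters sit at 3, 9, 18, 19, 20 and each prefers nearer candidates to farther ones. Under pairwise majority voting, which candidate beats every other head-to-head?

Grace

With single-peaked preferences on a line, the Condorcet winner is the candidate closest to the median voter.
The median voter (position 18) is closest to Grace at 18.
Check: Grace vs Carol — voters closer to Grace: 3 of 5.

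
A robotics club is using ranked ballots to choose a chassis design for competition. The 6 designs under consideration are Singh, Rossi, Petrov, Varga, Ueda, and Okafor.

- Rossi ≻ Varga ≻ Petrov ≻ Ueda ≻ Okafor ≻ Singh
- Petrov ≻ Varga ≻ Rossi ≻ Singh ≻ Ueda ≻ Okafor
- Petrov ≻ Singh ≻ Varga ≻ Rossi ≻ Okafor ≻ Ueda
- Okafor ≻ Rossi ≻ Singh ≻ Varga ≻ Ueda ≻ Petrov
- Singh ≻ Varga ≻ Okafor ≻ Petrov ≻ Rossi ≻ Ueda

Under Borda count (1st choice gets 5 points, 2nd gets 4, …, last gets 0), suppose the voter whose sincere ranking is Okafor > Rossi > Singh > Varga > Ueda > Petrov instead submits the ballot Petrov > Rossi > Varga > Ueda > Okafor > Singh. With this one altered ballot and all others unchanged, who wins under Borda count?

Petrov

Borda totals with the altered ballot: Singh 11, Rossi 15, Petrov 20, Varga 18, Ueda 5, Okafor 6.
The switch changes the winner from Varga to Petrov.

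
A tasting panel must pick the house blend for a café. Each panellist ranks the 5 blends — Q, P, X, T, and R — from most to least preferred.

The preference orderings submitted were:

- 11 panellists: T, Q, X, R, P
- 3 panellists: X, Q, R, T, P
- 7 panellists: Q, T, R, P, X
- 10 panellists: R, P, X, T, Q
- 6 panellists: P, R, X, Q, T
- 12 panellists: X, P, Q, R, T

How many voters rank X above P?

26

Ballots ranking X above P: 11+3+12 = 26.
Ballots ranking P above X: 7+10+6 = 23.
So 26 of 49 voters prefer X to P.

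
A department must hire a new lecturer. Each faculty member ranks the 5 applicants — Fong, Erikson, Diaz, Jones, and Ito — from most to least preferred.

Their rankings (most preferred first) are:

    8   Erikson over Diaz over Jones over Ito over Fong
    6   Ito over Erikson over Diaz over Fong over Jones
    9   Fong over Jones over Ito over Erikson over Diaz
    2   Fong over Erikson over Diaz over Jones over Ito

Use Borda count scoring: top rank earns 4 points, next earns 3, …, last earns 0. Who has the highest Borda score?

Erikson

Borda scores:
  Fong: 8·0 + 6·1 + 9·4 + 2·4 = 50
  Erikson: 8·4 + 6·3 + 9·1 + 2·3 = 65
  Diaz: 8·3 + 6·2 + 9·0 + 2·2 = 40
  Jones: 8·2 + 6·0 + 9·3 + 2·1 = 45
  Ito: 8·1 + 6·4 + 9·2 + 2·0 = 50
Erikson has the highest total.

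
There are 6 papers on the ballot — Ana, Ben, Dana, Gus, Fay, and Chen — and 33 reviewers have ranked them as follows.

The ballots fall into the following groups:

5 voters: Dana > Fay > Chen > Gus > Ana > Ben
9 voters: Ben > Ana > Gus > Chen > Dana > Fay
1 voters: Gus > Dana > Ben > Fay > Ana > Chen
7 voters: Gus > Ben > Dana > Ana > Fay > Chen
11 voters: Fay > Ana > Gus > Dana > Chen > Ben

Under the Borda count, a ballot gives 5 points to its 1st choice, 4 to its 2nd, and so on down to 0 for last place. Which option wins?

Gus

Borda scores:
  Ana: 5·1 + 9·4 + 1 + 7·2 + 11·4 = 100
  Ben: 5·0 + 9·5 + 3 + 7·4 + 11·0 = 76
  Dana: 5·5 + 9·1 + 4 + 7·3 + 11·2 = 81
  Gus: 5·2 + 9·3 + 5 + 7·5 + 11·3 = 110
  Fay: 5·4 + 9·0 + 2 + 7·1 + 11·5 = 84
  Chen: 5·3 + 9·2 + 0 + 7·0 + 11·1 = 44
Gus has the highest total.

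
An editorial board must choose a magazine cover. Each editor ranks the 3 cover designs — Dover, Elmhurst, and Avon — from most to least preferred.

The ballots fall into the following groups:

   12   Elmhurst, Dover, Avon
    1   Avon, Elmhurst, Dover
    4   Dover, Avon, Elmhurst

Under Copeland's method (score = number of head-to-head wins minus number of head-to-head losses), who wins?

Elmhurst

Pairwise results:
  Dover vs Elmhurst: Elmhurst wins 13–4.
  Dover vs Avon: Dover wins 16–1.
  Elmhurst vs Avon: Elmhurst wins 12–5.
Copeland scores (wins − losses):
  Dover: 1 − 1 = 0
  Elmhurst: 2 − 0 = 2
  Avon: 0 − 2 = -2
Elmhurst has the best Copeland score.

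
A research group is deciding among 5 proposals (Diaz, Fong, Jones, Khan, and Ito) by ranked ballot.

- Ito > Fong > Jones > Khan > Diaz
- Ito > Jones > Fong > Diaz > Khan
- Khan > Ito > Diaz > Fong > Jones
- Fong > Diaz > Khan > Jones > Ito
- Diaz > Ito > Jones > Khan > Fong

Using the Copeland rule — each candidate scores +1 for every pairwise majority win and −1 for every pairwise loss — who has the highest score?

Ito

Pairwise results:
  Diaz vs Fong: Fong wins 3–2.
  Diaz vs Jones: Diaz wins 3–2.
  Diaz vs Khan: Diaz wins 3–2.
  Diaz vs Ito: Ito wins 3–2.
  Fong vs Jones: Fong wins 3–2.
  Fong vs Khan: Fong wins 3–2.
  Fong vs Ito: Ito wins 4–1.
  Jones vs Khan: Jones wins 3–2.
  Jones vs Ito: Ito wins 4–1.
  Khan vs Ito: Ito wins 3–2.
Copeland scores (wins − losses):
  Diaz: 2 − 2 = 0
  Fong: 3 − 1 = 2
  Jones: 1 − 3 = -2
  Khan: 0 − 4 = -4
  Ito: 4 − 0 = 4
Ito has the best Copeland score.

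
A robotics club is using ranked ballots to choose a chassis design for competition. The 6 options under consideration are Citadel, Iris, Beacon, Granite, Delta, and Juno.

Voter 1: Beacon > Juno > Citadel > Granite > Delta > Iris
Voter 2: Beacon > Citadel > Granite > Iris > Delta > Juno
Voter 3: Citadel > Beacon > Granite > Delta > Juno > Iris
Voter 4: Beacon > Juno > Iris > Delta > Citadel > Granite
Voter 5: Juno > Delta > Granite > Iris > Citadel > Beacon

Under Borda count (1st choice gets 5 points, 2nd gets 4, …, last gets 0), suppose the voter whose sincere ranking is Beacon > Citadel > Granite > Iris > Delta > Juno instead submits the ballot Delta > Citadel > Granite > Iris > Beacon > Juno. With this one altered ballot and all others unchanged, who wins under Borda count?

Borda totals with the altered ballot: Citadel 14, Iris 7, Beacon 15, Granite 11, Delta 14, Juno 14.
The winner is unchanged: still Beacon.

Beacon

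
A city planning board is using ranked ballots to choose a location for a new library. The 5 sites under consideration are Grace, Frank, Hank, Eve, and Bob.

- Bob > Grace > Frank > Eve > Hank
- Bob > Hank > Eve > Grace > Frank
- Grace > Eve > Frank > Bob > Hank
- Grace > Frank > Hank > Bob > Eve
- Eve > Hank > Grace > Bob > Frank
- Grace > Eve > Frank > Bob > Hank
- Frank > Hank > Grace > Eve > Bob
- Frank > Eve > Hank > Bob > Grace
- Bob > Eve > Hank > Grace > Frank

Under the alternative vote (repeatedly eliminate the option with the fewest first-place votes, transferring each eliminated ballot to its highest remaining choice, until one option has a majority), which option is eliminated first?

Hank

Round 1: Grace 3, Bob 3, Frank 2, Eve 1, Hank 0. Hank has the fewest and is eliminated.
Round 2: Grace 3, Bob 3, Frank 2, Eve 1. Eve has the fewest and is eliminated.
Round 3: Grace 4, Bob 3, Frank 2. Frank has the fewest and is eliminated.
Round 4: Grace 5, Bob 4. Grace has a majority.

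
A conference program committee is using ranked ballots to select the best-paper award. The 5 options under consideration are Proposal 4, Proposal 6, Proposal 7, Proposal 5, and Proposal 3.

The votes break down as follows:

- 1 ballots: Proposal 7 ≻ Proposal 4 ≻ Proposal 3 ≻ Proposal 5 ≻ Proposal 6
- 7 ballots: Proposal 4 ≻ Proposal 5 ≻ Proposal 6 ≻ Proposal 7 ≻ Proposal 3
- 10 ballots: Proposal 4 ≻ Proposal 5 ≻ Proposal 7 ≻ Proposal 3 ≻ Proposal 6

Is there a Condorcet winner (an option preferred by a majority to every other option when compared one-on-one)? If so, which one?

Proposal 4

Head-to-head results (18 voters total):
Proposal 4 vs Proposal 6: Proposal 4 wins 18–0.
Proposal 4 vs Proposal 7: Proposal 4 wins 17–1.
Proposal 4 vs Proposal 5: Proposal 4 wins 18–0.
Proposal 4 vs Proposal 3: Proposal 4 wins 18–0.
Proposal 6 vs Proposal 7: Proposal 7 wins 11–7.
Proposal 6 vs Proposal 5: Proposal 5 wins 18–0.
Proposal 6 vs Proposal 3: Proposal 3 wins 11–7.
Proposal 7 vs Proposal 5: Proposal 5 wins 17–1.
Proposal 7 vs Proposal 3: Proposal 7 wins 18–0.
Proposal 5 vs Proposal 3: Proposal 5 wins 17–1.
Proposal 4 beats each rival — Proposal 6 (18–0), Proposal 7 (17–1), Proposal 5 (18–0), Proposal 3 (18–0) — so Proposal 4 is the Condorcet winner.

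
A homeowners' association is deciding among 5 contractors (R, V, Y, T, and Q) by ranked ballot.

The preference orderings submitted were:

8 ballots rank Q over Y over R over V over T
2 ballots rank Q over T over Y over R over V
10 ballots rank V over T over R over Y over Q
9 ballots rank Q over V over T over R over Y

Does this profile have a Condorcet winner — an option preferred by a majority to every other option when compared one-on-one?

Head-to-head results (29 voters total):
R vs V: V wins 19–10.
R vs Y: R wins 19–10.
R vs T: T wins 21–8.
R vs Q: Q wins 19–10.
V vs Y: V wins 19–10.
V vs T: V wins 27–2.
V vs Q: Q wins 19–10.
Y vs T: T wins 21–8.
Y vs Q: Q wins 19–10.
T vs Q: Q wins 19–10.
Q beats each rival — R (19–10), V (19–10), Y (19–10), T (19–10) — so Q is the Condorcet winner.

Yes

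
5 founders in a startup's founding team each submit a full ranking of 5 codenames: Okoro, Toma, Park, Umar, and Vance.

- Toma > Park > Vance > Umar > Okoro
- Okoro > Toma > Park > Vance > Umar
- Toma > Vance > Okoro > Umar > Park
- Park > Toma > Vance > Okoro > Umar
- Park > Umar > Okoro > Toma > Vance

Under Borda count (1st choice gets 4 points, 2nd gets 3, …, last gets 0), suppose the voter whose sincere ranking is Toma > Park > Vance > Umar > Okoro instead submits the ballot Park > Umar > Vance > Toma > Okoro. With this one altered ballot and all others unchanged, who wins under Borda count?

Park

Borda totals with the altered ballot: Okoro 9, Toma 12, Park 14, Umar 7, Vance 8.
The switch changes the winner from Toma to Park.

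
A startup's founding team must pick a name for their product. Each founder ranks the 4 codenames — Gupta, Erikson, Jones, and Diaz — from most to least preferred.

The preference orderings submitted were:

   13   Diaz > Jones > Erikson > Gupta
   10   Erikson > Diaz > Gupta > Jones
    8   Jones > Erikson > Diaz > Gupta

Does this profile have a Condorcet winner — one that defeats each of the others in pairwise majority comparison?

Head-to-head results (31 voters total):
Gupta vs Erikson: Erikson wins 31–0.
Gupta vs Jones: Jones wins 21–10.
Gupta vs Diaz: Diaz wins 31–0.
Erikson vs Jones: Jones wins 21–10.
Erikson vs Diaz: Erikson wins 18–13.
Jones vs Diaz: Diaz wins 23–8.
No candidate beats all others: Erikson beats Diaz beats Jones beats Erikson, a majority cycle.

No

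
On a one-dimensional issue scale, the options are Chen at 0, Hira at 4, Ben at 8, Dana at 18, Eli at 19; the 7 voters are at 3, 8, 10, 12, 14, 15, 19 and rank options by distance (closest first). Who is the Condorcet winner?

With single-peaked preferences on a line, the Condorcet winner is the candidate closest to the median voter.
The median voter (position 12) is closest to Ben at 8.
Check: Ben vs Dana — voters closer to Ben: 4 of 7.

Ben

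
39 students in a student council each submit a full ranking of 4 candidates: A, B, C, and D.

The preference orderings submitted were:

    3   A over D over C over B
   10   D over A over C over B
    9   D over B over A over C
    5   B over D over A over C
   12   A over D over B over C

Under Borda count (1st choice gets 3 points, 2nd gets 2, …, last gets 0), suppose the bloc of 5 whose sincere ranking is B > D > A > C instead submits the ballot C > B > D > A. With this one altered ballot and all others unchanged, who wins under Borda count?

Borda totals with the altered ballot: A 74, B 40, C 28, D 92.
The winner is unchanged: still D.

D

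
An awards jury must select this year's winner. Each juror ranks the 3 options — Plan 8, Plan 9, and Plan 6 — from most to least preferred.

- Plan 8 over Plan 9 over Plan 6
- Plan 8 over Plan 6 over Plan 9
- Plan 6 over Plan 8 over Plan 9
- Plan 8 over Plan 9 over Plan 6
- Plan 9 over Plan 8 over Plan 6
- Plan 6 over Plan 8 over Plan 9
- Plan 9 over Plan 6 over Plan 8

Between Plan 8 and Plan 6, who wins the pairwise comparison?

Ballots ranking Plan 8 above Plan 6: 4.
Ballots ranking Plan 6 above Plan 8: 3.
Plan 8 wins the head-to-head, 4–3.

Plan 8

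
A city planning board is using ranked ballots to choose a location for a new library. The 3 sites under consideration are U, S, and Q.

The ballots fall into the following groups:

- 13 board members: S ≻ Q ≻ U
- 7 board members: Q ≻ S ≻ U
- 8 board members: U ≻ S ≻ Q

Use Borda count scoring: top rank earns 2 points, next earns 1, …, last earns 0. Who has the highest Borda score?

Borda scores:
  U: 13·0 + 7·0 + 8·2 = 16
  S: 13·2 + 7·1 + 8·1 = 41
  Q: 13·1 + 7·2 + 8·0 = 27
S has the highest total.

S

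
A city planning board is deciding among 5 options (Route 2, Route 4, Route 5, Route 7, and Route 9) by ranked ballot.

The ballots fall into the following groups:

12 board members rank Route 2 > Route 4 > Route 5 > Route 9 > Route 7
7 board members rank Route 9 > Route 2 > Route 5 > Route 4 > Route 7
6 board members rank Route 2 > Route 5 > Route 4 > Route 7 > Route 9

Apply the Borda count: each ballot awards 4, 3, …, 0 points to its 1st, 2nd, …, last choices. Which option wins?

Borda scores:
  Route 2: 12·4 + 7·3 + 6·4 = 93
  Route 4: 12·3 + 7·1 + 6·2 = 55
  Route 5: 12·2 + 7·2 + 6·3 = 56
  Route 7: 12·0 + 7·0 + 6·1 = 6
  Route 9: 12·1 + 7·4 + 6·0 = 40
Route 2 has the highest total.

Route 2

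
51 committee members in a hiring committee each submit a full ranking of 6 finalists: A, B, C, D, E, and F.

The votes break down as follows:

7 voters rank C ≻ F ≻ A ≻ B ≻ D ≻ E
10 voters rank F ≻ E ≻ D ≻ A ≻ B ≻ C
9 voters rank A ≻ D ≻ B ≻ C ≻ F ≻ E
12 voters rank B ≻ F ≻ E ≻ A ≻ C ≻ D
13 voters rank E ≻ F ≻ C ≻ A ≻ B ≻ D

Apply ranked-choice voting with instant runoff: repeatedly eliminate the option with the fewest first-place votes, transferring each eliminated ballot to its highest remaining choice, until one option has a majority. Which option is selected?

Round 1: E 13, B 12, F 10, A 9, C 7, D 0. D has the fewest and is eliminated.
Round 2: E 13, B 12, F 10, A 9, C 7. C has the fewest and is eliminated.
Round 3: F 17, E 13, B 12, A 9. A has the fewest and is eliminated.
Round 4: B 21, F 17, E 13. E has the fewest and is eliminated.
Round 5: F 30, B 21. F has a majority.

F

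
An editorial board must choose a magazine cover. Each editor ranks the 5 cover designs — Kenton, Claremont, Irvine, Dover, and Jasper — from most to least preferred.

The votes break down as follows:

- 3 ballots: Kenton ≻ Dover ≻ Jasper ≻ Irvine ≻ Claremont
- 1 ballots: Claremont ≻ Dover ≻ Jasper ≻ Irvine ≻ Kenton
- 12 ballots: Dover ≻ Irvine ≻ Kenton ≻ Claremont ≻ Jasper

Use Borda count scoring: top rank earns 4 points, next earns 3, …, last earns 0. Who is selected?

Dover

Borda scores:
  Kenton: 3·4 + 0 + 12·2 = 36
  Claremont: 3·0 + 4 + 12·1 = 16
  Irvine: 3·1 + 1 + 12·3 = 40
  Dover: 3·3 + 3 + 12·4 = 60
  Jasper: 3·2 + 2 + 12·0 = 8
Dover has the highest total.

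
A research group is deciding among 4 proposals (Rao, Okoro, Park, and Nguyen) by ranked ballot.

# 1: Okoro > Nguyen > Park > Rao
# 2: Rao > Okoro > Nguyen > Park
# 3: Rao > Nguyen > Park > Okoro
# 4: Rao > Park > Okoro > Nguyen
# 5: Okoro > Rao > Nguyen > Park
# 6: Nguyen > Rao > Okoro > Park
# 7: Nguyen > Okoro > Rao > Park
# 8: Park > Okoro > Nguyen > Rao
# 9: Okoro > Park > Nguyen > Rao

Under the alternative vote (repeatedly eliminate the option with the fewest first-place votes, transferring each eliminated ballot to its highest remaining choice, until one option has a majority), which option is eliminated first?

Park

Round 1: Rao 3, Okoro 3, Nguyen 2, Park 1. Park has the fewest and is eliminated.
Round 2: Okoro 4, Rao 3, Nguyen 2. Nguyen has the fewest and is eliminated.
Round 3: Okoro 5, Rao 4. Okoro has a majority.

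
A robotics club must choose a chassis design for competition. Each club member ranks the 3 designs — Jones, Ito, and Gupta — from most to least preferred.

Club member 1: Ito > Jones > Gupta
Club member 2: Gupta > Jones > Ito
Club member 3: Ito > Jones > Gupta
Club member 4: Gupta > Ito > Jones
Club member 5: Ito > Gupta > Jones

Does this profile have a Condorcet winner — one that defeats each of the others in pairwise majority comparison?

Yes

Head-to-head results (5 voters total):
Jones vs Ito: Ito wins 4–1.
Jones vs Gupta: Gupta wins 3–2.
Ito vs Gupta: Ito wins 3–2.
Ito beats each rival — Jones (4–1), Gupta (3–2) — so Ito is the Condorcet winner.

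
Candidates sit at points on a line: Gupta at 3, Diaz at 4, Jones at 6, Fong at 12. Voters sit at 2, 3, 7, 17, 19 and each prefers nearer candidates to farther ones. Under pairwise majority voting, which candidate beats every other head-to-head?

Jones

With single-peaked preferences on a line, the Condorcet winner is the candidate closest to the median voter.
The median voter (position 7) is closest to Jones at 6.
Check: Jones vs Gupta — voters closer to Jones: 3 of 5.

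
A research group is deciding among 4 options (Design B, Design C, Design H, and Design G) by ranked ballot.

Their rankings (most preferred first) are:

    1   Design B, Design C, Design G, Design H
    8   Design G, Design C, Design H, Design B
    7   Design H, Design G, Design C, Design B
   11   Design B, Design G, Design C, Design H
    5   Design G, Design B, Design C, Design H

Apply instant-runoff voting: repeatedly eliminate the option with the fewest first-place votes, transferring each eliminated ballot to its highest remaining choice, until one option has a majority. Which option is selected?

Design G

Round 1: Design G 13, Design B 12, Design H 7, Design C 0. Design C has the fewest and is eliminated.
Round 2: Design G 13, Design B 12, Design H 7. Design H has the fewest and is eliminated.
Round 3: Design G 20, Design B 12. Design G has a majority.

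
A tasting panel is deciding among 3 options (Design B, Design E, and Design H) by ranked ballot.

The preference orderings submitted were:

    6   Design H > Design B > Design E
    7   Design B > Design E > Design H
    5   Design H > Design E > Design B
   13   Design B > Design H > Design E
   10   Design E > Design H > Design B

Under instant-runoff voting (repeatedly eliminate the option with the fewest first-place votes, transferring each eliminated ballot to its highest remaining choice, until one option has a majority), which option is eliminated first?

Design E

Round 1: Design B 20, Design H 11, Design E 10. Design E has the fewest and is eliminated.
Round 2: Design H 21, Design B 20. Design H has a majority.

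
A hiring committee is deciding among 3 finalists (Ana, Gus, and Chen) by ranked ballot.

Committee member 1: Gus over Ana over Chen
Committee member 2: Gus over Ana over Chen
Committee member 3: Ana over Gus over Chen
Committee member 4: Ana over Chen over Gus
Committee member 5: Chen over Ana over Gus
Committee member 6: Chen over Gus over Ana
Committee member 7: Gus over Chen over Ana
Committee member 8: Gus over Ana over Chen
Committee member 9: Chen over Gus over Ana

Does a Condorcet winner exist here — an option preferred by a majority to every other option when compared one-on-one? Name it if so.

Gus

Head-to-head results (9 voters total):
Ana vs Gus: Gus wins 6–3.
Ana vs Chen: Ana wins 5–4.
Gus vs Chen: Gus wins 5–4.
Gus beats each rival — Ana (6–3), Chen (5–4) — so Gus is the Condorcet winner.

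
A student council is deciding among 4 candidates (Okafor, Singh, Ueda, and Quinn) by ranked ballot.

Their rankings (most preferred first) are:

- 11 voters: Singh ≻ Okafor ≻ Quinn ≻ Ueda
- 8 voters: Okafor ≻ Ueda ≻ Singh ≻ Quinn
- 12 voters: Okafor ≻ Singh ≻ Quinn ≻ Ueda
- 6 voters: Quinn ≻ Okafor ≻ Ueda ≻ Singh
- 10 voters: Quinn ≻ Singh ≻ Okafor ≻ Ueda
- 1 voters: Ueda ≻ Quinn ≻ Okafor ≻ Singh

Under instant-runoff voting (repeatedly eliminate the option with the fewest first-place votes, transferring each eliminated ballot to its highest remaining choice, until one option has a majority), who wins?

Okafor

Round 1: Okafor 20, Quinn 16, Singh 11, Ueda 1. Ueda has the fewest and is eliminated.
Round 2: Okafor 20, Quinn 17, Singh 11. Singh has the fewest and is eliminated.
Round 3: Okafor 31, Quinn 17. Okafor has a majority.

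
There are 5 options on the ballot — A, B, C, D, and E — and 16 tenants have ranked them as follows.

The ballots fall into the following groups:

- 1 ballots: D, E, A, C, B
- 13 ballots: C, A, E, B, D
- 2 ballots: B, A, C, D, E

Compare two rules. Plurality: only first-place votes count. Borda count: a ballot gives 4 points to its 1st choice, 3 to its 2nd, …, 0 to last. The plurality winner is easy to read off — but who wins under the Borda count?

Plurality first-place counts: A 0, B 2, C 13, D 1, E 0 → C.
Borda totals: A 47, B 21, C 57, D 6, E 29 → C.

C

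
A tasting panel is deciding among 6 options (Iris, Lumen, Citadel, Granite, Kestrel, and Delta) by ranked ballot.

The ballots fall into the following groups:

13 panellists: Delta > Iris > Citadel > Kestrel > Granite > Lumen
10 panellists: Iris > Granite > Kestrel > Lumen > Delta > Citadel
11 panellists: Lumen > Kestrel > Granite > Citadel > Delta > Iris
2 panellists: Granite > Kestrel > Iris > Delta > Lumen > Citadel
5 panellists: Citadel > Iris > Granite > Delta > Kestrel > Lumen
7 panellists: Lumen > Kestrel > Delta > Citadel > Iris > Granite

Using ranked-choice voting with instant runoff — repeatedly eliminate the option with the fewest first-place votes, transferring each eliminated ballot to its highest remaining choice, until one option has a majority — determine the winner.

Iris

Round 1: Lumen 18, Delta 13, Iris 10, Citadel 5, Granite 2, Kestrel 0. Kestrel has the fewest and is eliminated.
Round 2: Lumen 18, Delta 13, Iris 10, Citadel 5, Granite 2. Granite has the fewest and is eliminated.
Round 3: Lumen 18, Delta 13, Iris 12, Citadel 5. Citadel has the fewest and is eliminated.
Round 4: Lumen 18, Iris 17, Delta 13. Delta has the fewest and is eliminated.
Round 5: Iris 30, Lumen 18. Iris has a majority.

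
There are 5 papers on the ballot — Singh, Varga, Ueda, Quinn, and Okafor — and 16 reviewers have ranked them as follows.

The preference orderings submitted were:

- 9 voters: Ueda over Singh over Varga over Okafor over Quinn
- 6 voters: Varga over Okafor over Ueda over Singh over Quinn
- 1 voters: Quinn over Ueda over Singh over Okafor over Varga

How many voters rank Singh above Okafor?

Ballots ranking Singh above Okafor: 9+1 = 10.
Ballots ranking Okafor above Singh: 6.
So 10 of 16 voters prefer Singh to Okafor.

10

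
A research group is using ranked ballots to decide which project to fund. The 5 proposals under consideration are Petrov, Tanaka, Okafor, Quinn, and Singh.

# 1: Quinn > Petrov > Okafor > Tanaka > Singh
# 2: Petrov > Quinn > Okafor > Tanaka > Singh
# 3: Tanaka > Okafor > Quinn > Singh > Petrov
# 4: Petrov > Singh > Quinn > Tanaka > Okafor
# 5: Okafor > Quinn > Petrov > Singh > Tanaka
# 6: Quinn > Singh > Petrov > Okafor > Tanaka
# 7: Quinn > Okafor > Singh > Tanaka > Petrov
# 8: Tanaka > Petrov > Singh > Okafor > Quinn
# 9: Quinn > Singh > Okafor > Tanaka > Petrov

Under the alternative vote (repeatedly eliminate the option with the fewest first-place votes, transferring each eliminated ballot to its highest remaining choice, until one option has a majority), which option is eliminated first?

Round 1: Quinn 4, Petrov 2, Tanaka 2, Okafor 1, Singh 0. Singh has the fewest and is eliminated.
Round 2: Quinn 4, Petrov 2, Tanaka 2, Okafor 1. Okafor has the fewest and is eliminated.
Round 3: Quinn 5, Petrov 2, Tanaka 2. Quinn has a majority.

Singh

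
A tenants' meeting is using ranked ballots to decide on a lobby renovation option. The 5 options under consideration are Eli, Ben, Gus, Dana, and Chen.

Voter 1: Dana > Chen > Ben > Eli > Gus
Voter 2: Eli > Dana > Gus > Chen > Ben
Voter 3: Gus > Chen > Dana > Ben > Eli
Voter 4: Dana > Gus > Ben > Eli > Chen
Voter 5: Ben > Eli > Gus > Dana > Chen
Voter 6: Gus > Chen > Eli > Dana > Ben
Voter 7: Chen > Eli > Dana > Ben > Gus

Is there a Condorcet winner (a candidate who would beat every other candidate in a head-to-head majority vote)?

No

Head-to-head results (7 voters total):
Eli vs Ben: Ben wins 4–3.
Eli vs Gus: Eli wins 4–3.
Eli vs Dana: Eli wins 4–3.
Eli vs Chen: Chen wins 4–3.
Ben vs Gus: Gus wins 4–3.
Ben vs Dana: Dana wins 6–1.
Ben vs Chen: Chen wins 5–2.
Gus vs Dana: Dana wins 4–3.
Gus vs Chen: Gus wins 5–2.
Dana vs Chen: Dana wins 4–3.
No candidate beats all others: Eli beats Gus beats Ben beats Eli, a majority cycle.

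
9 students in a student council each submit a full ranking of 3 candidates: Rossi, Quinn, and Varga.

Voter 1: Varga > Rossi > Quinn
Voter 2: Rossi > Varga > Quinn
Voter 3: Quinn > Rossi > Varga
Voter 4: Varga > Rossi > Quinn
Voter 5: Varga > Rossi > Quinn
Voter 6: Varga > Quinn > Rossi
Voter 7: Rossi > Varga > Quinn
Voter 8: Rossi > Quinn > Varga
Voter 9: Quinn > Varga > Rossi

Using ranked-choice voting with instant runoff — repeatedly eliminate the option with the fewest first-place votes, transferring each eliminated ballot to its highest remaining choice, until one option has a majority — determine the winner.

Round 1: Varga 4, Rossi 3, Quinn 2. Quinn has the fewest and is eliminated.
Round 2: Varga 5, Rossi 4. Varga has a majority.

Varga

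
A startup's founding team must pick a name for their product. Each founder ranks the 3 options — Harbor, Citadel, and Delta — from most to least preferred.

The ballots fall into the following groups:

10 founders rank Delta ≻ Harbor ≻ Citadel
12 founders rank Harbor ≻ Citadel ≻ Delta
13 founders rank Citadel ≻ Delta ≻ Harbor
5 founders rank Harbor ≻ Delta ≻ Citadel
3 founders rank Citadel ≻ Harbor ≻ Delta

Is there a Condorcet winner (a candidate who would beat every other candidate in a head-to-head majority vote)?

Head-to-head results (43 voters total):
Harbor vs Citadel: Harbor wins 27–16.
Harbor vs Delta: Delta wins 23–20.
Citadel vs Delta: Citadel wins 28–15.
No candidate beats all others: Harbor beats Citadel beats Delta beats Harbor, a majority cycle.

No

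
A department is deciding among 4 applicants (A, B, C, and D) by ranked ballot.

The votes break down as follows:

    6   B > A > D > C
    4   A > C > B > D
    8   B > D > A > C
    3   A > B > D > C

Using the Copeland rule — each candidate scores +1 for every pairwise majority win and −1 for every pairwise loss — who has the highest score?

B

Pairwise results:
  A vs B: B wins 14–7.
  A vs C: A wins 21–0.
  A vs D: A wins 13–8.
  B vs C: B wins 17–4.
  B vs D: B wins 21–0.
  C vs D: D wins 17–4.
Copeland scores (wins − losses):
  A: 2 − 1 = 1
  B: 3 − 0 = 3
  C: 0 − 3 = -3
  D: 1 − 2 = -1
B has the best Copeland score.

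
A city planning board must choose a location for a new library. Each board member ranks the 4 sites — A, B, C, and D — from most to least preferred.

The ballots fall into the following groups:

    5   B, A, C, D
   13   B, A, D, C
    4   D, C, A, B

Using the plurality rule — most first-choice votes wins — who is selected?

B

First-place vote totals:
  A: 0
  B: 18
  C: 0
  D: 4
B has the most first-place votes.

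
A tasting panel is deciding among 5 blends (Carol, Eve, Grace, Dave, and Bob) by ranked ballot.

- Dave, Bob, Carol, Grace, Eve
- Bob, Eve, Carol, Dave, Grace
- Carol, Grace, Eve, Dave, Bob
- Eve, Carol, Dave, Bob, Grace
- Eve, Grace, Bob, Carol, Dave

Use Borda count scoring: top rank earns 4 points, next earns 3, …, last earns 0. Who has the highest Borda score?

Eve

Borda scores:
  Carol: 2 + 2 + 4 + 3 + 1 = 12
  Eve: 0 + 3 + 2 + 4 + 4 = 13
  Grace: 1 + 0 + 3 + 0 + 3 = 7
  Dave: 4 + 1 + 1 + 2 + 0 = 8
  Bob: 3 + 4 + 0 + 1 + 2 = 10
Eve has the highest total.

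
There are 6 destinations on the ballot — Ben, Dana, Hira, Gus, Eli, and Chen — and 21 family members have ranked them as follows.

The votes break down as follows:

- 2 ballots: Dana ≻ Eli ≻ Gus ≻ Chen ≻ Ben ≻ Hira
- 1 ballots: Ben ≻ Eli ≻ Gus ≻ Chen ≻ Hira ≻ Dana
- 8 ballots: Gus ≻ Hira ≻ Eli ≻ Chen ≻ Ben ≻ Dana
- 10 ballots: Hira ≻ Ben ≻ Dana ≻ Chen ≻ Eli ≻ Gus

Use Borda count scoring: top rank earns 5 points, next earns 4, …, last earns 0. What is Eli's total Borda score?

46

Borda scores:
  Ben: 2·1 + 5 + 8·1 + 10·4 = 55
  Dana: 2·5 + 0 + 8·0 + 10·3 = 40
  Hira: 2·0 + 1 + 8·4 + 10·5 = 83
  Gus: 2·3 + 3 + 8·5 + 10·0 = 49
  Eli: 2·4 + 4 + 8·3 + 10·1 = 46
  Chen: 2·2 + 2 + 8·2 + 10·2 = 42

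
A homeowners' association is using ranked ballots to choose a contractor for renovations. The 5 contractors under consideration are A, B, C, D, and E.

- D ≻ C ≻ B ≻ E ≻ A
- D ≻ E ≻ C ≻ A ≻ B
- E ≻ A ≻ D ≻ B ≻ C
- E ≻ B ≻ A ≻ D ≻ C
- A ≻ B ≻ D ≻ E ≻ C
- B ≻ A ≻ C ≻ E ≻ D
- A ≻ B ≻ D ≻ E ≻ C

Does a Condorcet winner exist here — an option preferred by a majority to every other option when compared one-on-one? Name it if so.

Head-to-head results (7 voters total):
A vs B: A wins 4–3.
A vs C: A wins 5–2.
A vs D: A wins 5–2.
A vs E: E wins 4–3.
B vs C: B wins 5–2.
B vs D: B wins 4–3.
B vs E: B wins 4–3.
C vs D: D wins 6–1.
C vs E: E wins 5–2.
D vs E: D wins 4–3.
No candidate beats all others: A beats B beats E beats A, a majority cycle.

There is no Condorcet winner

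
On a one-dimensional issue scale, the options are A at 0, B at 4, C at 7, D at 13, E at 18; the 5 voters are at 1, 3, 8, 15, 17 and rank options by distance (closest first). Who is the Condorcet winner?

With single-peaked preferences on a line, the Condorcet winner is the candidate closest to the median voter.
The median voter (position 8) is closest to C at 7.
Check: C vs E — voters closer to C: 3 of 5.

C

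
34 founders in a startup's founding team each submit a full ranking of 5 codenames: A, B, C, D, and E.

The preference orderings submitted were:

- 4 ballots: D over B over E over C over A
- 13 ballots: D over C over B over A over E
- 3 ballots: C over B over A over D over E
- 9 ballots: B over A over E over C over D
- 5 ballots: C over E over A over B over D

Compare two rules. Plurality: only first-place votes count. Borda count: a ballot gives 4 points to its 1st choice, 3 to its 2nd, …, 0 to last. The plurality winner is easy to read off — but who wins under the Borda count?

Plurality first-place counts: A 0, B 9, C 8, D 17, E 0 → D.
Borda totals: A 56, B 88, C 84, D 71, E 41 → B.

B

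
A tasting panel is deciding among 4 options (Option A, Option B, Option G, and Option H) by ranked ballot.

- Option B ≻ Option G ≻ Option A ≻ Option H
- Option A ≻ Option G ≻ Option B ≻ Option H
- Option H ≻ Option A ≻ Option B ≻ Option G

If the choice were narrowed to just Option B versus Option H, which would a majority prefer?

Ballots ranking Option B above Option H: 2.
Ballots ranking Option H above Option B: 1.
Option B wins the head-to-head, 2–1.

Option B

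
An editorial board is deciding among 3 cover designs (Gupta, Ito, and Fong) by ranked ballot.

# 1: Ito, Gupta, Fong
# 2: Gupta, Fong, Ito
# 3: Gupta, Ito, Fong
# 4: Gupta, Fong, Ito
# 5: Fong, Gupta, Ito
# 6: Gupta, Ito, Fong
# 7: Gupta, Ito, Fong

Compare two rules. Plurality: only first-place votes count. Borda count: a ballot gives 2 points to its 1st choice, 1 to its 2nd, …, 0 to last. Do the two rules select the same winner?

Plurality first-place counts: Gupta 5, Ito 1, Fong 1 → Gupta.
Borda totals: Gupta 12, Ito 5, Fong 4 → Gupta.
The two rules agree on Gupta.

Yes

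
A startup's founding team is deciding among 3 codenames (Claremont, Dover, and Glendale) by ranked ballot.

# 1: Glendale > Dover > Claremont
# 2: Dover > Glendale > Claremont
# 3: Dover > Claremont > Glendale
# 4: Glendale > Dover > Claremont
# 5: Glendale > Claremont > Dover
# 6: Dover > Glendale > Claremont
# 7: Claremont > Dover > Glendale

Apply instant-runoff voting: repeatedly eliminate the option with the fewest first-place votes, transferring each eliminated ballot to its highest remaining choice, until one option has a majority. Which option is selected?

Round 1: Dover 3, Glendale 3, Claremont 1. Claremont has the fewest and is eliminated.
Round 2: Dover 4, Glendale 3. Dover has a majority.

Dover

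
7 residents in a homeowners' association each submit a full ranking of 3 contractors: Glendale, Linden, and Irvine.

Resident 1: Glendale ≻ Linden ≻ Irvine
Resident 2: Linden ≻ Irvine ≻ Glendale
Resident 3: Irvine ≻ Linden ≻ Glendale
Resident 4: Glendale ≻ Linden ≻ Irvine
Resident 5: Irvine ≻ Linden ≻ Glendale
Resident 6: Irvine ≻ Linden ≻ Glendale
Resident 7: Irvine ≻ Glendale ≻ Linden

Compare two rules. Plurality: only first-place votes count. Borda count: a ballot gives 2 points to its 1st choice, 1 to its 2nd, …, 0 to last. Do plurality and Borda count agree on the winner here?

Yes

Plurality first-place counts: Glendale 2, Linden 1, Irvine 4 → Irvine.
Borda totals: Glendale 5, Linden 7, Irvine 9 → Irvine.
The two rules agree on Irvine.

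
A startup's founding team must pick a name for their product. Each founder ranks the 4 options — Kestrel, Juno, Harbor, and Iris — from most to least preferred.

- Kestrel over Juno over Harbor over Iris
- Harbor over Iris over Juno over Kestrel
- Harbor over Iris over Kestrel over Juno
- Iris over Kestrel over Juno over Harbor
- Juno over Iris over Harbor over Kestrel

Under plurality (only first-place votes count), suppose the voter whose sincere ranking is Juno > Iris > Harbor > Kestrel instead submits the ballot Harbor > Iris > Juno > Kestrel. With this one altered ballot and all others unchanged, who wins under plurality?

First-place totals with the altered ballot: Kestrel 1, Juno 0, Harbor 3, Iris 1.
The winner is unchanged: still Harbor.

Harbor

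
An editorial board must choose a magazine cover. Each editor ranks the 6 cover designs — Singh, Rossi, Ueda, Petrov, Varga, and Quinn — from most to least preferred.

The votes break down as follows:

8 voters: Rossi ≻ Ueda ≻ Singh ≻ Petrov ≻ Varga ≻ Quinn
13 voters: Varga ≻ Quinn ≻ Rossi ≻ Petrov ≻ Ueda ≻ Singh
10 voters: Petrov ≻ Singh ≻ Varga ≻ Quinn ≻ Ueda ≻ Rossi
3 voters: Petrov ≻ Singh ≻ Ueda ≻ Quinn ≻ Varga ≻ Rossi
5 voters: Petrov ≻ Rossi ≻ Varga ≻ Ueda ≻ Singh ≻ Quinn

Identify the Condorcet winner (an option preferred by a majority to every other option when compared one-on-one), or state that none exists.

Head-to-head results (39 voters total):
Singh vs Rossi: Rossi wins 26–13.
Singh vs Ueda: Ueda wins 26–13.
Singh vs Petrov: Petrov wins 31–8.
Singh vs Varga: Singh wins 21–18.
Singh vs Quinn: Singh wins 26–13.
Rossi vs Ueda: Rossi wins 26–13.
Rossi vs Petrov: Rossi wins 21–18.
Rossi vs Varga: Varga wins 26–13.
Rossi vs Quinn: Quinn wins 26–13.
Ueda vs Petrov: Petrov wins 31–8.
Ueda vs Varga: Varga wins 28–11.
Ueda vs Quinn: Quinn wins 23–16.
Petrov vs Varga: Petrov wins 26–13.
Petrov vs Quinn: Petrov wins 26–13.
Varga vs Quinn: Varga wins 36–3.
No candidate beats all others: Singh beats Varga beats Rossi beats Singh, a majority cycle.

None — there is no Condorcet winner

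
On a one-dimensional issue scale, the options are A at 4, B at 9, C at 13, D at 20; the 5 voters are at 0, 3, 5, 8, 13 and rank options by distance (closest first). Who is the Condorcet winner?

A

With single-peaked preferences on a line, the Condorcet winner is the candidate closest to the median voter.
The median voter (position 5) is closest to A at 4.
Check: A vs C — voters closer to A: 4 of 5.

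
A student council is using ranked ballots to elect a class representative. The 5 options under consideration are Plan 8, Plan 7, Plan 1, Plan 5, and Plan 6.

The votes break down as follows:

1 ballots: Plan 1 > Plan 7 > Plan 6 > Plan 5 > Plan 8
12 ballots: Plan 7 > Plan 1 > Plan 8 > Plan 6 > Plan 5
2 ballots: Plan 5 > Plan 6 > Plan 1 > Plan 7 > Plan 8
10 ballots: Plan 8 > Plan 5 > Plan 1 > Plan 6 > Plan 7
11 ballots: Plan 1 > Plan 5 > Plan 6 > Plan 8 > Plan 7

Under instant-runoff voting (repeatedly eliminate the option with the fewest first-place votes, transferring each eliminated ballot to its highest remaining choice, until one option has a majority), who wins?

Plan 1

Round 1: Plan 7 12, Plan 1 12, Plan 8 10, Plan 5 2, Plan 6 0. Plan 6 has the fewest and is eliminated.
Round 2: Plan 7 12, Plan 1 12, Plan 8 10, Plan 5 2. Plan 5 has the fewest and is eliminated.
Round 3: Plan 1 14, Plan 7 12, Plan 8 10. Plan 8 has the fewest and is eliminated.
Round 4: Plan 1 24, Plan 7 12. Plan 1 has a majority.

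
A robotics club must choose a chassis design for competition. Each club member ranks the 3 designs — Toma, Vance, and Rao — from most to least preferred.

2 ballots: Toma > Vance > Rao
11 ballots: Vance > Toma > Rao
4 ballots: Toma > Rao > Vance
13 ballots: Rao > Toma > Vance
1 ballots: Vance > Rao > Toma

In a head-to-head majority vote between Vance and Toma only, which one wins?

Ballots ranking Vance above Toma: 11+1 = 12.
Ballots ranking Toma above Vance: 2+4+13 = 19.
Toma wins the head-to-head, 19–12.

Toma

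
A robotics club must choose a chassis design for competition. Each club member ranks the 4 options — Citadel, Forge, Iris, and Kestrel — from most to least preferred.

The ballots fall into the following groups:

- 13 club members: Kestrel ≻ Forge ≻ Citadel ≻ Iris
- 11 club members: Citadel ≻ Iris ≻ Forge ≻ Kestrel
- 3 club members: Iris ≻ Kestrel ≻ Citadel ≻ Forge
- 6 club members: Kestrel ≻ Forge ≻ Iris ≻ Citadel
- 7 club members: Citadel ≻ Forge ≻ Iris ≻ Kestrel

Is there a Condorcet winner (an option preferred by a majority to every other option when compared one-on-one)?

No

Head-to-head results (40 voters total):
Citadel vs Forge: Citadel wins 21–19.
Citadel vs Iris: Citadel wins 31–9.
Citadel vs Kestrel: Kestrel wins 22–18.
Forge vs Iris: Forge wins 26–14.
Forge vs Kestrel: Kestrel wins 22–18.
Iris vs Kestrel: Iris wins 21–19.
No candidate beats all others: Citadel beats Iris beats Kestrel beats Citadel, a majority cycle.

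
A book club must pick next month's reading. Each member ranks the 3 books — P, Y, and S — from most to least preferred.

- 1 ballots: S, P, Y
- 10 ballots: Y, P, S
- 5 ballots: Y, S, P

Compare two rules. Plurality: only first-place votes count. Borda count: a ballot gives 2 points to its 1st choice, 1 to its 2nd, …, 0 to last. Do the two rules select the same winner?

Plurality first-place counts: P 0, Y 15, S 1 → Y.
Borda totals: P 11, Y 30, S 7 → Y.
The two rules agree on Y.

Yes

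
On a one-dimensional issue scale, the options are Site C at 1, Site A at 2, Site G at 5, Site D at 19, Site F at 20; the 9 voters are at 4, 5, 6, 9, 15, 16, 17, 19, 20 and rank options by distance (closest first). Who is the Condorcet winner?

With single-peaked preferences on a line, the Condorcet winner is the candidate closest to the median voter.
The median voter (position 15) is closest to Site D at 19.
Check: Site D vs Site G — voters closer to Site D: 5 of 9.

Site D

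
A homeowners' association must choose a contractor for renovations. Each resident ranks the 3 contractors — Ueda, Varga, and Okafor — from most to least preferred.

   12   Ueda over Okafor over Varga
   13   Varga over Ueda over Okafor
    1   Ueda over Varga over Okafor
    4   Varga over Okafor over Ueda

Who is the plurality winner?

First-place vote totals:
  Ueda: 13
  Varga: 17
  Okafor: 0
Varga has the most first-place votes.

Varga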